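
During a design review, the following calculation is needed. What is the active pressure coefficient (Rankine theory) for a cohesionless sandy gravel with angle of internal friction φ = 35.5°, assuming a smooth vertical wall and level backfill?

0.265

K_a = tan²(45° − φ/2) = tan²(27.25°) = 0.2653.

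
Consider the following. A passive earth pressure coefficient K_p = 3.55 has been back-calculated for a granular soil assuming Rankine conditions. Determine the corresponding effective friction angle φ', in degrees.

34.1°

K_p = (1+sin φ)/(1−sin φ) ⇒ sin φ = (K_p − 1)/(K_p + 1) = 0.5604.
φ = arcsin(0.5604) = 34.09°.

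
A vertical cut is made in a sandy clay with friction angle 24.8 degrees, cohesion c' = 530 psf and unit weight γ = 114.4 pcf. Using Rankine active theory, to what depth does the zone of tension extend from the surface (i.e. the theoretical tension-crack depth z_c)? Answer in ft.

K_a = tan²(45° − 24.8°/2) = 0.4090; √K_a = 0.6395.
The active pressure is zero where K_a γ z = 2c√K_a, so z_c = 2c/(γ√K_a) = 2×530/(114.4×0.6395) = 14.49 ft.

14.5 ft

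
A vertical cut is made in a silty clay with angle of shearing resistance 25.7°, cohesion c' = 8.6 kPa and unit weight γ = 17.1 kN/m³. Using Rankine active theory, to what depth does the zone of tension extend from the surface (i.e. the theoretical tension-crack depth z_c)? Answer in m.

K_a = tan²(45° − 25.7°/2) = 0.3950; √K_a = 0.6285.
The active pressure is zero where K_a γ z = 2c√K_a, so z_c = 2c/(γ√K_a) = 2×8.6/(17.1×0.6285) = 1.600 m.

1.60 m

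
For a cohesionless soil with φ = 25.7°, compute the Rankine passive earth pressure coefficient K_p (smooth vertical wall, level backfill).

K_p = (1 + sin φ)/(1 − sin φ) = tan²(45° + 25.7°/2) = 2.531.

2.53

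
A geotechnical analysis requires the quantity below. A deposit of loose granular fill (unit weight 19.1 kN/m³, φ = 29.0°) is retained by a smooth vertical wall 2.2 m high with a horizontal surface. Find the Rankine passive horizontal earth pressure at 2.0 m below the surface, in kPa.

110 kPa

K_p = (1 + sin φ)/(1 − sin φ) = 2.882.
σ_h = K_p γ z = 2.882 × 19.1 × 2.0 = 110.1 kPa.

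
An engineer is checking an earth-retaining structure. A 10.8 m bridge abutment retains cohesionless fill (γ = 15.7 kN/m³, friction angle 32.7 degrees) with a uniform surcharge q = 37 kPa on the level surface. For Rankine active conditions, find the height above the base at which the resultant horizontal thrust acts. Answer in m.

K_a = 0.2985.
Triangular part P₁ = ½K_aγH² = 273.3 at H/3 = 3.600 m; rectangular part P₂ = K_a q H = 119.3 at H/2 = 5.400 m.
ȳ = (P₁·3.600 + P₂·5.400)/(P₁+P₂) = 4.147 m.

4.15 m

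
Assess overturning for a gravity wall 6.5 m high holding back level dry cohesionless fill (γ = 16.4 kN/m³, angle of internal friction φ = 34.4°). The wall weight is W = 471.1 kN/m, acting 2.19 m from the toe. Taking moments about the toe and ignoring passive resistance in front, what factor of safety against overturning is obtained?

K_a = tan²(45° − 34.4°/2) = 0.2780.
P_a = ½K_aγH² = 0.5×0.2780×16.4×6.5² = 96.31 kN/m, acting at H/3 = 2.167 m above the base.
Overturning moment M_o = P_a × H/3 = 96.31 × 2.167 = 208.7.
Resisting moment M_r = W × 2.19 = 471.1 × 2.19 = 1032.
FS_overturning = M_r/M_o = 1032/208.7 = 4.944.

4.94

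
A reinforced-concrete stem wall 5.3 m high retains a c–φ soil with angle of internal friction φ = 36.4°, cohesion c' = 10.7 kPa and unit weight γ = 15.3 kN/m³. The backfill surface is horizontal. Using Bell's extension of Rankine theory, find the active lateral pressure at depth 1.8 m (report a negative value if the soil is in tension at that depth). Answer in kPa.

-3.78 kPa

K_a = (1 − sin φ)/(1 + sin φ) = 0.2552.
σ_a = K_a γ z − 2c√K_a = 0.2552×15.3×1.8 − 2×10.7×0.5051 = -3.783 kPa.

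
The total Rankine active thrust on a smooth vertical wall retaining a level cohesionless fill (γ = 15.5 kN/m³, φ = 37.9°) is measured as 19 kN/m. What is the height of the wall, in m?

3.20 m

K_a = 0.2389. P_a = ½ K_a γ H² ⇒ H = √(2P_a/(K_a γ)).
H = √(2×19/(0.2389×15.5)) = 3.203 m.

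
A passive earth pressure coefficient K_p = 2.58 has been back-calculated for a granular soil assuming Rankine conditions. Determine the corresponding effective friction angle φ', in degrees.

K_p = (1+sin φ)/(1−sin φ) ⇒ sin φ = (K_p − 1)/(K_p + 1) = 0.4413.
φ = arcsin(0.4413) = 26.19°.

26.2°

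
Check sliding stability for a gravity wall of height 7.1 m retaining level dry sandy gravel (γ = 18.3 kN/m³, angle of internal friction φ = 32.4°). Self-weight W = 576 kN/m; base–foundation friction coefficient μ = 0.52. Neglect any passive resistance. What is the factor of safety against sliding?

K_a = tan²(45° − 32.4°/2) = 0.3022.
P_a = ½K_aγH² = 0.5×0.3022×18.3×7.1² = 139.4 kN/m, acting at H/3 = 2.367 m above the base.
FS_sliding = μW / P_a = 0.52×576 / 139.4 = 2.149.

2.15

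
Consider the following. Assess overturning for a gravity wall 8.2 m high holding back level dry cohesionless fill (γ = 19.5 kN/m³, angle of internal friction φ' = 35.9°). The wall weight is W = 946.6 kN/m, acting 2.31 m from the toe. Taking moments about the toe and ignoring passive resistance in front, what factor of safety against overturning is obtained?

K_a = tan²(45° − 35.9°/2) = 0.2607.
P_a = ½K_aγH² = 0.5×0.2607×19.5×8.2² = 170.9 kN/m, acting at H/3 = 2.733 m above the base.
Overturning moment M_o = P_a × H/3 = 170.9 × 2.733 = 467.2.
Resisting moment M_r = W × 2.31 = 946.6 × 2.31 = 2187.
FS_overturning = M_r/M_o = 2187/467.2 = 4.680.

4.68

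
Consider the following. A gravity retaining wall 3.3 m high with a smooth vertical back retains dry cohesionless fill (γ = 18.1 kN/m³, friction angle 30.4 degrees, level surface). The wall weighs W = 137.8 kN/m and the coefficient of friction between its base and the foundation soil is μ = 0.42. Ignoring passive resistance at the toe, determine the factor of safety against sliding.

K_a = tan²(45° − 30.4°/2) = 0.3280.
P_a = ½K_aγH² = 0.5×0.3280×18.1×3.3² = 32.33 kN/m, acting at H/3 = 1.100 m above the base.
FS_sliding = μW / P_a = 0.42×137.8 / 32.33 = 1.790.

1.79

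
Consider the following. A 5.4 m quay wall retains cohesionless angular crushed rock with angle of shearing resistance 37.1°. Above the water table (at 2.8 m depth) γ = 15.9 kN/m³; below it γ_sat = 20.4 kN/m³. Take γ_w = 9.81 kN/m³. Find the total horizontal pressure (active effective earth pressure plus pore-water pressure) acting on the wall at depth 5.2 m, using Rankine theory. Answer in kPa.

40.9 kPa

K_a = (1 − sin φ)/(1 + sin φ) = 0.2475.
γ' = 20.4 − 9.81 = 10.59 kN/m³.
Effective vertical stress at 5.2 m: σ'_v = 15.9×2.8 + 10.59×2.40 = 69.94 kPa.
σ'_h = K_a σ'_v = 0.2475 × 69.94 = 17.31 kPa; u = γ_w × 2.40 = 23.54 kPa.
Total σ_h = 17.31 + 23.54 = 40.85 kPa.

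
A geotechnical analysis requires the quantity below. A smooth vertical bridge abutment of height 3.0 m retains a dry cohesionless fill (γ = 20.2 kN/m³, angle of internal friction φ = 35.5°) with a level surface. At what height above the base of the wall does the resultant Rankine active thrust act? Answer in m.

K_a = 0.2653.
The pressure distribution is triangular, so the resultant acts at H/3 above the base = 3.0/3 = 1.000 m.

1.00 m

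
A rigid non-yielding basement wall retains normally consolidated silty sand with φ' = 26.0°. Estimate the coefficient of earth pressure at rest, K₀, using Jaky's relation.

0.562

K₀ = 1 − sin φ' = 1 − sin 26.0° = 0.5616.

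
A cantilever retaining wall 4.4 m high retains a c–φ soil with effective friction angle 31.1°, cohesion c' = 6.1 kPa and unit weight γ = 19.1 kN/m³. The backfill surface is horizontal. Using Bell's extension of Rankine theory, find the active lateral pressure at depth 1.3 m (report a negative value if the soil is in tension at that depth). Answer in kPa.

1.03 kPa

K_a = (1 − sin φ)/(1 + sin φ) = 0.3188.
σ_a = K_a γ z − 2c√K_a = 0.3188×19.1×1.3 − 2×6.1×0.5646 = 1.027 kPa.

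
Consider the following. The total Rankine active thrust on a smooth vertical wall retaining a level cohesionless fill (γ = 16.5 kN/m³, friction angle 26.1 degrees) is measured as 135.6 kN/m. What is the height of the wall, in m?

6.50 m

K_a = 0.3889. P_a = ½ K_a γ H² ⇒ H = √(2P_a/(K_a γ)).
H = √(2×135.6/(0.3889×16.5)) = 6.501 m.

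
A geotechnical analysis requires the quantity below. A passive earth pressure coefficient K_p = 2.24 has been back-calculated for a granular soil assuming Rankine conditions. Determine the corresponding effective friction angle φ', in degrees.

K_p = (1+sin φ)/(1−sin φ) ⇒ sin φ = (K_p − 1)/(K_p + 1) = 0.3827.
φ = arcsin(0.3827) = 22.50°.

22.5°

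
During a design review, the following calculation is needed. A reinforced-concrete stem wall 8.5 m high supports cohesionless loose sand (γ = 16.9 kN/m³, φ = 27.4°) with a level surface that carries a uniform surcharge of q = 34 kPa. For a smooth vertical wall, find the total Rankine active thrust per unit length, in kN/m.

K_a = tan²(45° − φ/2) = 0.3697.
Soil triangle: ½ K_a γ H² = 0.5×0.3697×16.9×8.5² = 225.7 kN/m.
Surcharge rectangle: K_a q H = 0.3697×34×8.5 = 106.8 kN/m.
Total = 225.7 + 106.8 = 332.5 kN/m.

333 kN/m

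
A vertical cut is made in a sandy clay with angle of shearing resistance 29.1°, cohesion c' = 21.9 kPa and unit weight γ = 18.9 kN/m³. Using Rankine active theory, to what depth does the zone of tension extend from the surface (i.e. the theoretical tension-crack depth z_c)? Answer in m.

3.94 m

K_a = tan²(45° − 29.1°/2) = 0.3456; √K_a = 0.5879.
The active pressure is zero where K_a γ z = 2c√K_a, so z_c = 2c/(γ√K_a) = 2×21.9/(18.9×0.5879) = 3.942 m.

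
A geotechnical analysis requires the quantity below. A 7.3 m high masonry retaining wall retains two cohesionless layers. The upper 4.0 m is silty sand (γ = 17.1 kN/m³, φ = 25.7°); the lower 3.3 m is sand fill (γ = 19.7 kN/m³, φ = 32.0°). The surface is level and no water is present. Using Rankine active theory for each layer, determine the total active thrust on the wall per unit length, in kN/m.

K_a1 = tan²(45°−25.7°/2) = 0.3950; K_a2 = tan²(45°−32.0°/2) = 0.3073.
Layer 1: σ at base = K_a1 γ₁ h₁ = 27.02 kPa; P₁ = ½×27.02×4.0 = 54.04.
Layer 2: σ_v at top = γ₁h₁ = 68.40; σ_h top = K_a2×68.40 = 21.02; σ_h base = K_a2×(68.40+19.7×3.3) = 40.99.
P₂ = ½(21.02+40.99)×3.3 = 102.3. Total P_a = 54.04+102.3 = 156.4 kN/m.

156 kN/m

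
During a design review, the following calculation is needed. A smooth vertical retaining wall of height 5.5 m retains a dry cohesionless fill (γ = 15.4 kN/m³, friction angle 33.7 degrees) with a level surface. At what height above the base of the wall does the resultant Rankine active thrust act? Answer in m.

1.83 m

K_a = 0.2863.
The pressure distribution is triangular, so the resultant acts at H/3 above the base = 5.5/3 = 1.833 m.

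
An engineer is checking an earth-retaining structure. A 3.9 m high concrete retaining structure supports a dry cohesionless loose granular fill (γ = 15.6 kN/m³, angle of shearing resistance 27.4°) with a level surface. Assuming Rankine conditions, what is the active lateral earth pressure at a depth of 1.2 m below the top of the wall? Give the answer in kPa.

K_a = (1 − sin φ)/(1 + sin φ) = 0.3697.
σ_h = K_a γ z = 0.3697 × 15.6 × 1.2 = 6.920 kPa.

6.92 kPa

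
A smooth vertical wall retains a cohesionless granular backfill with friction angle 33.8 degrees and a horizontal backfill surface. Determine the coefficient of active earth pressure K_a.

K_a = (1 − sin φ)/(1 + sin φ) = (1 − sin 33.8°)/(1 + sin 33.8°) = 0.2851.

0.285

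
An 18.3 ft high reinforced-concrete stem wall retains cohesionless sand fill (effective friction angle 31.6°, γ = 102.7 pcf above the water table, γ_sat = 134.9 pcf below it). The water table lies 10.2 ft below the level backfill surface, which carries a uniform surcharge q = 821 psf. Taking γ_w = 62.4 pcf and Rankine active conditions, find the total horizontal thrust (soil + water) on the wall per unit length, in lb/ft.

11800 lb/ft

K_a = tan²(45° − φ/2) = 0.3123.
γ' = 134.9 − 62.4 = 72.50 pcf. h₂ = H − d_w = 8.1 ft.
σ'_h: at surface K_a·q = 256.4; at WT K_a(q+γd_w) = 583.6; at base K_a(q+γd_w+γ'h₂) = 767.1 psf.
P₁ = ½(256.4+583.6)×10.2 = 4284; P₂ = ½(583.6+767.1)×8.1 = 5470; P_w = ½γ_w h₂² = 2047.
Total = 4284+5470+2047 = 11800 lb/ft.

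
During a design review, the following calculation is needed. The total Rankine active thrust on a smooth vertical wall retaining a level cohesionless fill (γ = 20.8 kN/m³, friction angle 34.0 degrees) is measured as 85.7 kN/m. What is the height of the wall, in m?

K_a = 0.2827. P_a = ½ K_a γ H² ⇒ H = √(2P_a/(K_a γ)).
H = √(2×85.7/(0.2827×20.8)) = 5.399 m.

5.40 m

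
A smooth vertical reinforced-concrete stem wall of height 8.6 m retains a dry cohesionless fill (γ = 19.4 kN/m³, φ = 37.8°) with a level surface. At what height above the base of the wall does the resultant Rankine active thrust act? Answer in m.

2.87 m

K_a = 0.2400.
The pressure distribution is triangular, so the resultant acts at H/3 above the base = 8.6/3 = 2.867 m.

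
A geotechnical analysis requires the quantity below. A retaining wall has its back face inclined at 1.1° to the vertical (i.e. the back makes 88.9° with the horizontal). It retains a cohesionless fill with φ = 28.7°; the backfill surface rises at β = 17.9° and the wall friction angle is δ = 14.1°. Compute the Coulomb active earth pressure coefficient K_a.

K_a = sin²(α+φ) / [sin²α · sin(α−δ) · (1 + √{sin(φ+δ)sin(φ−β) / (sin(α−δ)sin(α+β))})²].
With α = 88.9°, φ = 28.7°, δ = 14.1°, β = 17.9°: K_a = 0.4330.

0.433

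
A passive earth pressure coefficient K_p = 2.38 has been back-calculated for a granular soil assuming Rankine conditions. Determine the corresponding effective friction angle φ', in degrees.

K_p = (1+sin φ)/(1−sin φ) ⇒ sin φ = (K_p − 1)/(K_p + 1) = 0.4083.
φ = arcsin(0.4083) = 24.10°.

24.1°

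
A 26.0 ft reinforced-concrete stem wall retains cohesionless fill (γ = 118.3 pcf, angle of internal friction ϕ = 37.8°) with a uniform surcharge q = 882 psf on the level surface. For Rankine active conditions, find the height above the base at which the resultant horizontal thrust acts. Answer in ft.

10.2 ft

K_a = 0.2400.
Triangular part P₁ = ½K_aγH² = 9596 at H/3 = 8.667 ft; rectangular part P₂ = K_a q H = 5504 at H/2 = 13.00 ft.
ȳ = (P₁·8.667 + P₂·13.00)/(P₁+P₂) = 10.25 ft.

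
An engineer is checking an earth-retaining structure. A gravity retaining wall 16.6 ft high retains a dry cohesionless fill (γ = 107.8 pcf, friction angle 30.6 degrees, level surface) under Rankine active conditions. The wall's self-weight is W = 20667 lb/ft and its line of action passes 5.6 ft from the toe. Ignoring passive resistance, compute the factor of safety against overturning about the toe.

4.33

K_a = tan²(45° − 30.6°/2) = 0.3253.
P_a = ½K_aγH² = 0.5×0.3253×107.8×16.6² = 4832 lb/ft, acting at H/3 = 5.533 ft above the base.
Overturning moment M_o = P_a × H/3 = 4832 × 5.533 = 26740.
Resisting moment M_r = W × 5.6 = 20667 × 5.6 = 115700.
FS_overturning = M_r/M_o = 115700/26740 = 4.328.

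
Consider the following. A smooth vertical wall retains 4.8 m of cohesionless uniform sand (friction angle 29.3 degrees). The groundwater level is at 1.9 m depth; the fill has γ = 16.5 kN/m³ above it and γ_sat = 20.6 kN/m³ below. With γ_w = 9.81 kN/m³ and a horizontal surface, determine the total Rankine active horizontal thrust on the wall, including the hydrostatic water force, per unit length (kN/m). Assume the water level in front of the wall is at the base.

98.2 kN/m

K_a = tan²(45° − φ/2) = 0.3428.
γ' = 20.6 − 9.81 = 10.79 kN/m³. Depth below WT = 2.9 m.
σ'_h at WT = K_a γ d_w = 10.75 kPa; at base = 10.75 + K_a γ' × 2.9 = 21.48 kPa.
P₁ (0–1.9 m) = ½×10.75×1.9 = 10.21. P₂ (1.9–4.8 m) = ½(10.75+21.48)×2.9 = 46.72.
P_w = ½ γ_w h₂² = 0.5×9.81×2.9² = 41.25. Total = 10.21+46.72+41.25 = 98.19 kN/m.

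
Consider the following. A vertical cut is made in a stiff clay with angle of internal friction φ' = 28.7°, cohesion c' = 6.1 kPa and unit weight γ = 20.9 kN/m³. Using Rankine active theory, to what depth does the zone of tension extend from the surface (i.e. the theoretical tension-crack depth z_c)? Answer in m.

0.985 m

K_a = tan²(45° − 28.7°/2) = 0.3511; √K_a = 0.5926.
The active pressure is zero where K_a γ z = 2c√K_a, so z_c = 2c/(γ√K_a) = 2×6.1/(20.9×0.5926) = 0.9851 m.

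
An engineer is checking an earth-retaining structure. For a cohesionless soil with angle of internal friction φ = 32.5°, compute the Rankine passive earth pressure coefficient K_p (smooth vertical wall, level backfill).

3.32

K_p = (1 + sin φ)/(1 − sin φ) = tan²(45° + 32.5°/2) = 3.322.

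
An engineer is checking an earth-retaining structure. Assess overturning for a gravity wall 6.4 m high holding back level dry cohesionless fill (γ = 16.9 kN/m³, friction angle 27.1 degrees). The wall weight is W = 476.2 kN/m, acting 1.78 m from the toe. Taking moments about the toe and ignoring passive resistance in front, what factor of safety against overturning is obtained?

K_a = tan²(45° − 27.1°/2) = 0.3741.
P_a = ½K_aγH² = 0.5×0.3741×16.9×6.4² = 129.5 kN/m, acting at H/3 = 2.133 m above the base.
Overturning moment M_o = P_a × H/3 = 129.5 × 2.133 = 276.2.
Resisting moment M_r = W × 1.78 = 476.2 × 1.78 = 847.6.
FS_overturning = M_r/M_o = 847.6/276.2 = 3.069.

3.07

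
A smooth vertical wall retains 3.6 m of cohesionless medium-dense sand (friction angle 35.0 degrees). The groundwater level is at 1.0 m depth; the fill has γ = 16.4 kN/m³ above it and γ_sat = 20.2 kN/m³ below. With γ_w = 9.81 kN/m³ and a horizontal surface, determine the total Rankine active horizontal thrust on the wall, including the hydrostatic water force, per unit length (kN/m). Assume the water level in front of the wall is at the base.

K_a = tan²(45° − φ/2) = 0.2710.
γ' = 20.2 − 9.81 = 10.39 kN/m³. Depth below WT = 2.6 m.
σ'_h at WT = K_a γ d_w = 4.444 kPa; at base = 4.444 + K_a γ' × 2.6 = 11.76 kPa.
P₁ (0–1.0 m) = ½×4.444×1.0 = 2.222. P₂ (1.0–3.6 m) = ½(4.444+11.76)×2.6 = 21.07.
P_w = ½ γ_w h₂² = 0.5×9.81×2.6² = 33.16. Total = 2.222+21.07+33.16 = 56.45 kN/m.

56.5 kN/m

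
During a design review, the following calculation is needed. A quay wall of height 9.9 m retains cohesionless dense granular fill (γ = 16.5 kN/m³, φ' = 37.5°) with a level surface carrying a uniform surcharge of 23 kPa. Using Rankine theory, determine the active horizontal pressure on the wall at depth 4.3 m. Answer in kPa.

22.8 kPa

K_a = (1 − sin φ)/(1 + sin φ) = 0.2432.
σ_v = γz + q = 16.5 × 4.3 + 23 = 93.95 kPa.
σ_h = K_a σ_v = 0.2432 × 93.95 = 22.85 kPa.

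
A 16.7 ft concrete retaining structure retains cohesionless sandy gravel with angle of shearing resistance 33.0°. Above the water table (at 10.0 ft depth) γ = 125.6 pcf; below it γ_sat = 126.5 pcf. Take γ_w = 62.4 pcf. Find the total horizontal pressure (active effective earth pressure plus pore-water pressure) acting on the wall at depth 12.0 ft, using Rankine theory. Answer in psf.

K_a = (1 − sin φ)/(1 + sin φ) = 0.2948.
γ' = 126.5 − 62.4 = 64.10 pcf.
Effective vertical stress at 12.0 ft: σ'_v = 125.6×10.0 + 64.10×2.00 = 1384 psf.
σ'_h = K_a σ'_v = 0.2948 × 1384 = 408.1 psf; u = γ_w × 2.00 = 124.8 psf.
Total σ_h = 408.1 + 124.8 = 532.9 psf.

533 psf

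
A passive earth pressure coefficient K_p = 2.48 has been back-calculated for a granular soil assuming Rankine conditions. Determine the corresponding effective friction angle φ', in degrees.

25.2°

K_p = (1+sin φ)/(1−sin φ) ⇒ sin φ = (K_p − 1)/(K_p + 1) = 0.4253.
φ = arcsin(0.4253) = 25.17°.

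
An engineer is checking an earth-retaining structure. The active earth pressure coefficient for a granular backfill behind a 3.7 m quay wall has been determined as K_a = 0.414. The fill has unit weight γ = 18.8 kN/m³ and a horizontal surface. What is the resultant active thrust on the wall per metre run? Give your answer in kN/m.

P = ½ K_a γ H² = 0.5 × 0.414 × 18.8 × 3.7² = 53.28 kN/m.

53.3 kN/m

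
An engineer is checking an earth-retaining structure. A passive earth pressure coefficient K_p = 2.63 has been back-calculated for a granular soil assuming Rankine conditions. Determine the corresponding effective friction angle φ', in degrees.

26.7°

K_p = (1+sin φ)/(1−sin φ) ⇒ sin φ = (K_p − 1)/(K_p + 1) = 0.4490.
φ = arcsin(0.4490) = 26.68°.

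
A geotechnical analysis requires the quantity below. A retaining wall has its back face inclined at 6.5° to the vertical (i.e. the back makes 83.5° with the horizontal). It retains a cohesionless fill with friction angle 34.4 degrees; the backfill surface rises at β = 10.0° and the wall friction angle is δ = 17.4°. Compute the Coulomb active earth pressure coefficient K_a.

0.340

K_a = sin²(α+φ) / [sin²α · sin(α−δ) · (1 + √{sin(φ+δ)sin(φ−β) / (sin(α−δ)sin(α+β))})²].
With α = 83.5°, φ = 34.4°, δ = 17.4°, β = 10.0°: K_a = 0.3395.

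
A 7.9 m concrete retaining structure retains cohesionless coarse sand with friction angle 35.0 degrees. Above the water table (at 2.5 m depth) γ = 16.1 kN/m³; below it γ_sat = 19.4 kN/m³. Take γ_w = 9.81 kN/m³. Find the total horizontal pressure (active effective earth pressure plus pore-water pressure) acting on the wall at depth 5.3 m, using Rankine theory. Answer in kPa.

45.7 kPa

K_a = (1 − sin φ)/(1 + sin φ) = 0.2710.
γ' = 19.4 − 9.81 = 9.590 kN/m³.
Effective vertical stress at 5.3 m: σ'_v = 16.1×2.5 + 9.590×2.80 = 67.10 kPa.
σ'_h = K_a σ'_v = 0.2710 × 67.10 = 18.18 kPa; u = γ_w × 2.80 = 27.47 kPa.
Total σ_h = 18.18 + 27.47 = 45.65 kPa.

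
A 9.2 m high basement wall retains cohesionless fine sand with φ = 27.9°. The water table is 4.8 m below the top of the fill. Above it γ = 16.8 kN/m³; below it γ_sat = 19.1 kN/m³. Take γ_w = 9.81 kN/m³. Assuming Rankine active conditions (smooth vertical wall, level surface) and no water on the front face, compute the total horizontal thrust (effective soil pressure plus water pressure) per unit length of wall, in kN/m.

K_a = tan²(45° − φ/2) = 0.3625.
γ' = 19.1 − 9.81 = 9.290 kN/m³. Depth below WT = 4.4 m.
σ'_h at WT = K_a γ d_w = 29.23 kPa; at base = 29.23 + K_a γ' × 4.4 = 44.05 kPa.
P₁ (0–4.8 m) = ½×29.23×4.8 = 70.15. P₂ (4.8–9.2 m) = ½(29.23+44.05)×4.4 = 161.2.
P_w = ½ γ_w h₂² = 0.5×9.81×4.4² = 94.96. Total = 70.15+161.2+94.96 = 326.3 kN/m.

326 kN/m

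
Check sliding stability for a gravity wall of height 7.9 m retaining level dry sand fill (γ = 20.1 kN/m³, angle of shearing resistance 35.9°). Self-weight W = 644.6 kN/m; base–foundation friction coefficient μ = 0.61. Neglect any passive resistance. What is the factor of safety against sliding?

2.40

K_a = tan²(45° − 35.9°/2) = 0.2607.
P_a = ½K_aγH² = 0.5×0.2607×20.1×7.9² = 163.5 kN/m, acting at H/3 = 2.633 m above the base.
FS_sliding = μW / P_a = 0.61×644.6 / 163.5 = 2.404.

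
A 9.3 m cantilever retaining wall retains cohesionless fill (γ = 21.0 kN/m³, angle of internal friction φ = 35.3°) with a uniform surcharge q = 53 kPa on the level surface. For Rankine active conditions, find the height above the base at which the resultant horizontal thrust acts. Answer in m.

K_a = 0.2675.
Triangular part P₁ = ½K_aγH² = 243.0 at H/3 = 3.100 m; rectangular part P₂ = K_a q H = 131.9 at H/2 = 4.650 m.
ȳ = (P₁·3.100 + P₂·4.650)/(P₁+P₂) = 3.645 m.

3.65 m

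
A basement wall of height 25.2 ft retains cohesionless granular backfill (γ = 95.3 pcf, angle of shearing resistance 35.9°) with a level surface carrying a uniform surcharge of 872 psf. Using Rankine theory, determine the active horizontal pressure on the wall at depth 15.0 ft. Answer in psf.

600 psf

K_a = (1 − sin φ)/(1 + sin φ) = 0.2607.
σ_v = γz + q = 95.3 × 15.0 + 872 = 2302 psf.
σ_h = K_a σ_v = 0.2607 × 2302 = 600.1 psf.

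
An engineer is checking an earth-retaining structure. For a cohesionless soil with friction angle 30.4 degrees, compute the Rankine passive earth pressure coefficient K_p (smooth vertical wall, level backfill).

K_p = (1 + sin φ)/(1 − sin φ) = tan²(45° + 30.4°/2) = 3.049.

3.05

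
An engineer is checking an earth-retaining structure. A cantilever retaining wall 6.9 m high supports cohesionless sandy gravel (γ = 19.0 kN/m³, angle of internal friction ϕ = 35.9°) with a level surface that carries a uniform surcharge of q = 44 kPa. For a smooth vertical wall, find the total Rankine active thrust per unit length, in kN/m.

K_a = tan²(45° − φ/2) = 0.2607.
Soil triangle: ½ K_a γ H² = 0.5×0.2607×19.0×6.9² = 117.9 kN/m.
Surcharge rectangle: K_a q H = 0.2607×44×6.9 = 79.16 kN/m.
Total = 117.9 + 79.16 = 197.1 kN/m.

197 kN/m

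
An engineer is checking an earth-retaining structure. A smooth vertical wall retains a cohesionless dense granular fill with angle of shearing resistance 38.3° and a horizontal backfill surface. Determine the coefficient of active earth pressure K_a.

K_a = tan²(45° − φ/2) = tan²(25.85°) = 0.2347.

0.235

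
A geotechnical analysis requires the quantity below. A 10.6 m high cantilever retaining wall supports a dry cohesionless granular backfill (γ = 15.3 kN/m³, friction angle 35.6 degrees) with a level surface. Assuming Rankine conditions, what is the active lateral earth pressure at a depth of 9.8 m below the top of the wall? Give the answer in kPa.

K_a = (1 − sin φ)/(1 + sin φ) = 0.2641.
σ_h = K_a γ z = 0.2641 × 15.3 × 9.8 = 39.60 kPa.

39.6 kPa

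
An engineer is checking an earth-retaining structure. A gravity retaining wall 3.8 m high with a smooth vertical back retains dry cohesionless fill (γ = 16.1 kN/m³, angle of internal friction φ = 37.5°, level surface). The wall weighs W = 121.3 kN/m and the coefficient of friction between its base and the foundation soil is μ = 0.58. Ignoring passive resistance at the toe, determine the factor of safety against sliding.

2.49

K_a = tan²(45° − 37.5°/2) = 0.2432.
P_a = ½K_aγH² = 0.5×0.2432×16.1×3.8² = 28.27 kN/m, acting at H/3 = 1.267 m above the base.
FS_sliding = μW / P_a = 0.58×121.3 / 28.27 = 2.489.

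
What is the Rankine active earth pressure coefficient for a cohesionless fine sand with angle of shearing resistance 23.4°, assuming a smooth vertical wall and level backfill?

K_a = (1 − sin φ)/(1 + sin φ) = (1 − sin 23.4°)/(1 + sin 23.4°) = 0.4315.

0.431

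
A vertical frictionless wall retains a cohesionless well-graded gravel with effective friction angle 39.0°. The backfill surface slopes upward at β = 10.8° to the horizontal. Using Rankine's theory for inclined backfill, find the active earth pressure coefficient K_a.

K_a = cos β · (cos β − √(cos²β − cos²φ)) / (cos β + √(cos²β − cos²φ)).
cos β = 0.9823, cos φ = 0.7771, √(cos²β − cos²φ) = 0.6008.
K_a = 0.9823 × (0.9823 − 0.6008)/(0.9823 + 0.6008) = 0.2367.

0.237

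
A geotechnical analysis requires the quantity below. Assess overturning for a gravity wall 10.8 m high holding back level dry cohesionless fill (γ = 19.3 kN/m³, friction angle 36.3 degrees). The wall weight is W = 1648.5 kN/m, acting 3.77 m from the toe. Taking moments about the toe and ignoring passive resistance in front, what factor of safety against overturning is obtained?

K_a = tan²(45° − 36.3°/2) = 0.2563.
P_a = ½K_aγH² = 0.5×0.2563×19.3×10.8² = 288.5 kN/m, acting at H/3 = 3.600 m above the base.
Overturning moment M_o = P_a × H/3 = 288.5 × 3.600 = 1038.
Resisting moment M_r = W × 3.77 = 1648.5 × 3.77 = 6215.
FS_overturning = M_r/M_o = 6215/1038 = 5.985.

5.98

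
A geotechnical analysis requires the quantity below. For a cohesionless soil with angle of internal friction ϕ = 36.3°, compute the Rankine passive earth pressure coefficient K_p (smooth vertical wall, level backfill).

3.90

K_p = (1 + sin φ)/(1 − sin φ) = tan²(45° + 36.3°/2) = 3.902.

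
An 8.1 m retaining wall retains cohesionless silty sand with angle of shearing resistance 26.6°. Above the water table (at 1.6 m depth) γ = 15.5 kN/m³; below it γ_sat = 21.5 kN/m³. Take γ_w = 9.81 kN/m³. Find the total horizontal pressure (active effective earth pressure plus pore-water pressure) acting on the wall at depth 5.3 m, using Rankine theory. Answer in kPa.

62.3 kPa

K_a = (1 − sin φ)/(1 + sin φ) = 0.3814.
γ' = 21.5 − 9.81 = 11.69 kN/m³.
Effective vertical stress at 5.3 m: σ'_v = 15.5×1.6 + 11.69×3.70 = 68.05 kPa.
σ'_h = K_a σ'_v = 0.3814 × 68.05 = 25.96 kPa; u = γ_w × 3.70 = 36.30 kPa.
Total σ_h = 25.96 + 36.30 = 62.26 kPa.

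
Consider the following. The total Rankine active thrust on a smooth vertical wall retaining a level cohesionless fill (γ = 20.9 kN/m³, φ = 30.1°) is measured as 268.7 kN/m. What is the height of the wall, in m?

K_a = 0.3320. P_a = ½ K_a γ H² ⇒ H = √(2P_a/(K_a γ)).
H = √(2×268.7/(0.3320×20.9)) = 8.801 m.

8.80 m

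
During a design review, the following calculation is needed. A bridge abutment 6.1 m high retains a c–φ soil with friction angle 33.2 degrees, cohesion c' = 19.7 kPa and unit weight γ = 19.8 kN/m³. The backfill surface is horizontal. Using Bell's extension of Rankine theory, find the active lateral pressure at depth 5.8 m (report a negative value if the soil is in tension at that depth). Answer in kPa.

12.3 kPa

K_a = (1 − sin φ)/(1 + sin φ) = 0.2924.
σ_a = K_a γ z − 2c√K_a = 0.2924×19.8×5.8 − 2×19.7×0.5407 = 12.27 kPa.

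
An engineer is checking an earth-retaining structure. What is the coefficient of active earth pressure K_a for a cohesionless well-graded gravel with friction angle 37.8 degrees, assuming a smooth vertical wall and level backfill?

0.240

K_a = tan²(45° − φ/2) = tan²(26.10°) = 0.2400.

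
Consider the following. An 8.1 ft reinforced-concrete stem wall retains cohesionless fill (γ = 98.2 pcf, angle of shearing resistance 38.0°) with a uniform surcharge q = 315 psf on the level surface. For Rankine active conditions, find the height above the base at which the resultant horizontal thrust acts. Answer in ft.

K_a = 0.2379.
Triangular part P₁ = ½K_aγH² = 766.3 at H/3 = 2.700 ft; rectangular part P₂ = K_a q H = 607.0 at H/2 = 4.050 ft.
ȳ = (P₁·2.700 + P₂·4.050)/(P₁+P₂) = 3.297 ft.

3.30 ft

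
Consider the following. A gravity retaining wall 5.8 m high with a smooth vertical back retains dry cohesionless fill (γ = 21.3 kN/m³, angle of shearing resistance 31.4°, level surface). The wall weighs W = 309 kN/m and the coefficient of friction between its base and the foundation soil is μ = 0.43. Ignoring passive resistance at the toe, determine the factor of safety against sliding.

1.18

K_a = tan²(45° − 31.4°/2) = 0.3149.
P_a = ½K_aγH² = 0.5×0.3149×21.3×5.8² = 112.8 kN/m, acting at H/3 = 1.933 m above the base.
FS_sliding = μW / P_a = 0.43×309 / 112.8 = 1.178.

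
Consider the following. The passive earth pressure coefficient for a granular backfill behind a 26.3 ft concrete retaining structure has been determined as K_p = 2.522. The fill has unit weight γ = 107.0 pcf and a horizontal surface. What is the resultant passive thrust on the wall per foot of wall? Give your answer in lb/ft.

93300 lb/ft

P = ½ K_p γ H² = 0.5 × 2.522 × 107.0 × 26.3² = 93330 lb/ft.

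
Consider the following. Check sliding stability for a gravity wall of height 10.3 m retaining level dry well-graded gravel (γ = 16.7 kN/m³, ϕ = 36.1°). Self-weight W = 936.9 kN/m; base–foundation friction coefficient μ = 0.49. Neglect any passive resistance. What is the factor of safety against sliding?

2.00

K_a = tan²(45° − 36.1°/2) = 0.2585.
P_a = ½K_aγH² = 0.5×0.2585×16.7×10.3² = 229.0 kN/m, acting at H/3 = 3.433 m above the base.
FS_sliding = μW / P_a = 0.49×936.9 / 229.0 = 2.005.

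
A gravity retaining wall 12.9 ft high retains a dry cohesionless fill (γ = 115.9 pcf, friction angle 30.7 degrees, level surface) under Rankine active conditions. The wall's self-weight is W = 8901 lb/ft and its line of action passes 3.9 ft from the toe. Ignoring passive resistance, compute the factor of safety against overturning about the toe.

K_a = tan²(45° − 30.7°/2) = 0.3240.
P_a = ½K_aγH² = 0.5×0.3240×115.9×12.9² = 3125 lb/ft, acting at H/3 = 4.300 ft above the base.
Overturning moment M_o = P_a × H/3 = 3125 × 4.300 = 13440.
Resisting moment M_r = W × 3.9 = 8901 × 3.9 = 34710.
FS_overturning = M_r/M_o = 34710/13440 = 2.584.

2.58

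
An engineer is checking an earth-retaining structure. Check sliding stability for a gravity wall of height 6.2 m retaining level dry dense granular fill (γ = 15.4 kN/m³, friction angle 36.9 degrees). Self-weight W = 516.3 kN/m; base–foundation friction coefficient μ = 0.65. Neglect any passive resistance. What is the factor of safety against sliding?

4.54

K_a = tan²(45° − 36.9°/2) = 0.2497.
P_a = ½K_aγH² = 0.5×0.2497×15.4×6.2² = 73.90 kN/m, acting at H/3 = 2.067 m above the base.
FS_sliding = μW / P_a = 0.65×516.3 / 73.90 = 4.541.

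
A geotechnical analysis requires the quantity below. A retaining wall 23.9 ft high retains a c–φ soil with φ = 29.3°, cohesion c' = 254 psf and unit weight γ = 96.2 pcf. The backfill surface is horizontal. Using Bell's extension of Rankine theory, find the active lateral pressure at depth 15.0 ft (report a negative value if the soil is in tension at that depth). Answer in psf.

K_a = (1 − sin φ)/(1 + sin φ) = 0.3428.
σ_a = K_a γ z − 2c√K_a = 0.3428×96.2×15.0 − 2×254×0.5855 = 197.3 psf.

197 psf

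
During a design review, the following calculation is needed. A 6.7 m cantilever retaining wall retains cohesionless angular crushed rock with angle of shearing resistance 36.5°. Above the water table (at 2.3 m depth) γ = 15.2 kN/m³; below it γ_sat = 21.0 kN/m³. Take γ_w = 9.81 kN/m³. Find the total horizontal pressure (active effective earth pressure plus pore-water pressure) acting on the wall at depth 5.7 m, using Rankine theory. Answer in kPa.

K_a = (1 − sin φ)/(1 + sin φ) = 0.2541.
γ' = 21.0 − 9.81 = 11.19 kN/m³.
Effective vertical stress at 5.7 m: σ'_v = 15.2×2.3 + 11.19×3.40 = 73.01 kPa.
σ'_h = K_a σ'_v = 0.2541 × 73.01 = 18.55 kPa; u = γ_w × 3.40 = 33.35 kPa.
Total σ_h = 18.55 + 33.35 = 51.90 kPa.

51.9 kPa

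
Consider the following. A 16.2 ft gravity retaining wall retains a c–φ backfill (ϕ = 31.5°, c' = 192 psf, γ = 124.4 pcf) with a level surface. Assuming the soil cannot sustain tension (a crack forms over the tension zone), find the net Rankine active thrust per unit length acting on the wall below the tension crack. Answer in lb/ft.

2230 lb/ft

K_a = 0.3136; √K_a = 0.5600.
Tension-crack depth z_c = 2c/(γ√K_a) = 2×192/(124.4×0.5600) = 5.512 ft.
σ_a at base = K_a γ H − 2c√K_a = 0.3136×124.4×16.2 − 2×192×0.5600 = 417.0 psf.
P_a = ½ × 417.0 × (H − z_c) = 0.5×417.0×10.69 = 2228 lb/ft.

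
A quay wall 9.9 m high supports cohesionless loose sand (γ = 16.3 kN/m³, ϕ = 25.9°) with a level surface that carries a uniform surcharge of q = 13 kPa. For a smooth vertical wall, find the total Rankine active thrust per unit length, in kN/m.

364 kN/m

K_a = tan²(45° − φ/2) = 0.3920.
Soil triangle: ½ K_a γ H² = 0.5×0.3920×16.3×9.9² = 313.1 kN/m.
Surcharge rectangle: K_a q H = 0.3920×13×9.9 = 50.45 kN/m.
Total = 313.1 + 50.45 = 363.6 kN/m.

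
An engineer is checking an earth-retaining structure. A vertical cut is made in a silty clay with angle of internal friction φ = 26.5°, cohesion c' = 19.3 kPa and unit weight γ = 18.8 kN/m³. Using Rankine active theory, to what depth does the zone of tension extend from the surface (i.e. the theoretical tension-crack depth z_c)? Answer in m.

3.32 m

K_a = tan²(45° − 26.5°/2) = 0.3829; √K_a = 0.6188.
The active pressure is zero where K_a γ z = 2c√K_a, so z_c = 2c/(γ√K_a) = 2×19.3/(18.8×0.6188) = 3.318 m.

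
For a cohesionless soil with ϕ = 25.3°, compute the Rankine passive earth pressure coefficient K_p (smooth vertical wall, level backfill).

2.49

K_p = (1 + sin φ)/(1 − sin φ) = tan²(45° + 25.3°/2) = 2.493.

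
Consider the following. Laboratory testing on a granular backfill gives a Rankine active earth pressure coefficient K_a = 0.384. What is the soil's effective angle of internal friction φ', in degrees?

26.4°

K_a = tan²(45° − φ/2) ⇒ 45° − φ/2 = arctan(√0.384) = 31.79°.
φ = 2(45° − 31.79°) = 26.43°.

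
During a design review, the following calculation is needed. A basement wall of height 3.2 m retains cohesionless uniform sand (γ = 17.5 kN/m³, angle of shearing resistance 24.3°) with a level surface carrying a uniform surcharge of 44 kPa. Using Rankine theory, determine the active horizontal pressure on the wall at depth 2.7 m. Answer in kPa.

38.0 kPa

K_a = (1 − sin φ)/(1 + sin φ) = 0.4169.
σ_v = γz + q = 17.5 × 2.7 + 44 = 91.25 kPa.
σ_h = K_a σ_v = 0.4169 × 91.25 = 38.04 kPa.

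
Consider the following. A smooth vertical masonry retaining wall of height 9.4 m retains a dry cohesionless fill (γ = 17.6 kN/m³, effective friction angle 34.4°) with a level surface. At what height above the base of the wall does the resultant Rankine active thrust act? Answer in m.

3.13 m

K_a = 0.2780.
The pressure distribution is triangular, so the resultant acts at H/3 above the base = 9.4/3 = 3.133 m.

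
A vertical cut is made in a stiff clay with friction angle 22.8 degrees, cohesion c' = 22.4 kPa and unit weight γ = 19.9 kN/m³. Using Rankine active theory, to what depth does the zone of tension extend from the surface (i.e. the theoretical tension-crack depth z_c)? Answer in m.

K_a = tan²(45° − 22.8°/2) = 0.4414; √K_a = 0.6644.
The active pressure is zero where K_a γ z = 2c√K_a, so z_c = 2c/(γ√K_a) = 2×22.4/(19.9×0.6644) = 3.388 m.

3.39 m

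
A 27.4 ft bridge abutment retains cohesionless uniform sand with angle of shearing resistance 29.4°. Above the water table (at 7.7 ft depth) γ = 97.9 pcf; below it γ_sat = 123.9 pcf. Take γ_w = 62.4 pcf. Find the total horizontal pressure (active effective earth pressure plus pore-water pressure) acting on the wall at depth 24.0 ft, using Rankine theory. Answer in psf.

K_a = (1 − sin φ)/(1 + sin φ) = 0.3415.
γ' = 123.9 − 62.4 = 61.50 pcf.
Effective vertical stress at 24.0 ft: σ'_v = 97.9×7.7 + 61.50×16.3 = 1756 psf.
σ'_h = K_a σ'_v = 0.3415 × 1756 = 599.7 psf; u = γ_w × 16.3 = 1017 psf.
Total σ_h = 599.7 + 1017 = 1617 psf.

1620 psf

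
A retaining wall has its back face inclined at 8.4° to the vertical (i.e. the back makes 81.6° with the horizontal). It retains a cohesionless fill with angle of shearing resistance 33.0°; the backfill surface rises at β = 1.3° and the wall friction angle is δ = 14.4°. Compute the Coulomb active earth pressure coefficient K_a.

K_a = sin²(α+φ) / [sin²α · sin(α−δ) · (1 + √{sin(φ+δ)sin(φ−β) / (sin(α−δ)sin(α+β))})²].
With α = 81.6°, φ = 33.0°, δ = 14.4°, β = 1.3°: K_a = 0.3365.

0.336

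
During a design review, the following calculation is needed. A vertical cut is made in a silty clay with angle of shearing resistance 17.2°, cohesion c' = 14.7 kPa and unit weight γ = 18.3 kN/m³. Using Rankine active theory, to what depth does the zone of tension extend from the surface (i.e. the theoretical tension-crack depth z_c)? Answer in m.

K_a = tan²(45° − 17.2°/2) = 0.5436; √K_a = 0.7373.
The active pressure is zero where K_a γ z = 2c√K_a, so z_c = 2c/(γ√K_a) = 2×14.7/(18.3×0.7373) = 2.179 m.

2.18 m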